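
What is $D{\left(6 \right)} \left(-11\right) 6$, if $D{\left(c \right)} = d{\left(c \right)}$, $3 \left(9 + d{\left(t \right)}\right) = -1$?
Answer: $616$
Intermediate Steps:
$d{\left(t \right)} = - \frac{28}{3}$ ($d{\left(t \right)} = -9 + \frac{1}{3} \left(-1\right) = -9 - \frac{1}{3} = - \frac{28}{3}$)
$D{\left(c \right)} = - \frac{28}{3}$
$D{\left(6 \right)} \left(-11\right) 6 = \left(- \frac{28}{3}\right) \left(-11\right) 6 = \frac{308}{3} \cdot 6 = 616$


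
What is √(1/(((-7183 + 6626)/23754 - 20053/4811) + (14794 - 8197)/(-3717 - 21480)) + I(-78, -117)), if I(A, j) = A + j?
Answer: I*√2605661708073490688528253/115529210141 ≈ 13.972*I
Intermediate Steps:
√(1/(((-7183 + 6626)/23754 - 20053/4811) + (14794 - 8197)/(-3717 - 21480)) + I(-78, -117)) = √(1/(((-7183 + 6626)/23754 - 20053/4811) + (14794 - 8197)/(-3717 - 21480)) + (-78 - 117)) = √(1/((-557*1/23754 - 20053*1/4811) + 6597/(-25197)) - 195) = √(1/((-557/23754 - 20053/4811) + 6597*(-1/25197)) - 195) = √(1/(-479018689/114280494 - 2199/8399) - 195) = √(1/(-115529210141/25941672138) - 195) = √(-25941672138/115529210141 - 195) = √(-22554137649633/115529210141) = I*√2605661708073490688528253/115529210141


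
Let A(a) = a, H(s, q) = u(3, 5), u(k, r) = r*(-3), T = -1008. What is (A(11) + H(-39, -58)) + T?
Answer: -1012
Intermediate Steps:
u(k, r) = -3*r
H(s, q) = -15 (H(s, q) = -3*5 = -15)
(A(11) + H(-39, -58)) + T = (11 - 15) - 1008 = -4 - 1008 = -1012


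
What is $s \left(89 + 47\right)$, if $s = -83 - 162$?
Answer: $-33320$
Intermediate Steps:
$s = -245$ ($s = -83 - 162 = -245$)
$s \left(89 + 47\right) = - 245 \left(89 + 47\right) = \left(-245\right) 136 = -33320$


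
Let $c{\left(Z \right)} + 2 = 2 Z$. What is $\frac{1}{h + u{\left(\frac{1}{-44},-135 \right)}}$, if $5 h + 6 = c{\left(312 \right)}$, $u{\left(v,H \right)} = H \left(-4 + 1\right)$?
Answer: $\frac{5}{2641} \approx 0.0018932$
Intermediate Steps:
$u{\left(v,H \right)} = - 3 H$ ($u{\left(v,H \right)} = H \left(-3\right) = - 3 H$)
$c{\left(Z \right)} = -2 + 2 Z$
$h = \frac{616}{5}$ ($h = - \frac{6}{5} + \frac{-2 + 2 \cdot 312}{5} = - \frac{6}{5} + \frac{-2 + 624}{5} = - \frac{6}{5} + \frac{1}{5} \cdot 622 = - \frac{6}{5} + \frac{622}{5} = \frac{616}{5} \approx 123.2$)
$\frac{1}{h + u{\left(\frac{1}{-44},-135 \right)}} = \frac{1}{\frac{616}{5} - -405} = \frac{1}{\frac{616}{5} + 405} = \frac{1}{\frac{2641}{5}} = \frac{5}{2641}$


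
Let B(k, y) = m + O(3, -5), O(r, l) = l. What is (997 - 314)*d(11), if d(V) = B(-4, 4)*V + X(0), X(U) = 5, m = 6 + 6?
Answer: 56006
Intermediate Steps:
m = 12
B(k, y) = 7 (B(k, y) = 12 - 5 = 7)
d(V) = 5 + 7*V (d(V) = 7*V + 5 = 5 + 7*V)
(997 - 314)*d(11) = (997 - 314)*(5 + 7*11) = 683*(5 + 77) = 683*82 = 56006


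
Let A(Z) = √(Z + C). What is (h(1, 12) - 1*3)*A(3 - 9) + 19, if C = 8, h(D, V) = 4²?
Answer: 19 + 13*√2 ≈ 37.385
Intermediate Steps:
h(D, V) = 16
A(Z) = √(8 + Z) (A(Z) = √(Z + 8) = √(8 + Z))
(h(1, 12) - 1*3)*A(3 - 9) + 19 = (16 - 1*3)*√(8 + (3 - 9)) + 19 = (16 - 3)*√(8 - 6) + 19 = 13*√2 + 19 = 19 + 13*√2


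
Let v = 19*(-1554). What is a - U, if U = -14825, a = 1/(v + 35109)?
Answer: 82767976/5583 ≈ 14825.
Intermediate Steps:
v = -29526
a = 1/5583 (a = 1/(-29526 + 35109) = 1/5583 ≈ 0.00017912)
a - U = 1/5583 - 1*(-14825) = 1/5583 + 14825 = 82767976/5583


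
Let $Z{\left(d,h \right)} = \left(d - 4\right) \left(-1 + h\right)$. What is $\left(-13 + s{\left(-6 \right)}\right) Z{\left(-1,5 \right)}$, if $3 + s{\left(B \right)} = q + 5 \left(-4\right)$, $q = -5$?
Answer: $820$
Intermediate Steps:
$Z{\left(d,h \right)} = \left(-1 + h\right) \left(-4 + d\right)$ ($Z{\left(d,h \right)} = \left(-4 + d\right) \left(-1 + h\right) = \left(-1 + h\right) \left(-4 + d\right)$)
$s{\left(B \right)} = -28$ ($s{\left(B \right)} = -3 + \left(-5 + 5 \left(-4\right)\right) = -3 - 25 = -28$)
$\left(-13 + s{\left(-6 \right)}\right) Z{\left(-1,5 \right)} = \left(-13 - 28\right) \left(4 - -1 - 20 - 5\right) = - 41 \left(4 + 1 - 20 - 5\right) = \left(-41\right) \left(-20\right) = 820$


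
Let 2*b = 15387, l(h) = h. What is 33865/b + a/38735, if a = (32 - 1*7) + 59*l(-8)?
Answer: 2616643561/596015445 ≈ 4.3902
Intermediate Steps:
b = 15387/2 (b = (1/2)*15387 = 15387/2 ≈ 7693.5)
a = -447 (a = (32 - 1*7) + 59*(-8) = (32 - 7) - 472 = 25 - 472 = -447)
33865/b + a/38735 = 33865/(15387/2) - 447/38735 = 33865*(2/15387) - 447*1/38735 = 67730/15387 - 447/38735 = 2616643561/596015445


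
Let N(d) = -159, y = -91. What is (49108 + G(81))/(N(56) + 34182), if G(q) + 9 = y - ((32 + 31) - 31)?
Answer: 48976/34023 ≈ 1.4395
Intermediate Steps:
G(q) = -132 (G(q) = -9 + (-91 - ((32 + 31) - 31)) = -9 + (-91 - (63 - 31)) = -9 + (-91 - 1*32) = -9 + (-91 - 32) = -9 - 123 = -132)
(49108 + G(81))/(N(56) + 34182) = (49108 - 132)/(-159 + 34182) = 48976/34023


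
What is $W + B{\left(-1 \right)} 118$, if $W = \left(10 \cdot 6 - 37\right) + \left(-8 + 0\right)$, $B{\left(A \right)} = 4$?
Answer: $487$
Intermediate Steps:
$W = 15$ ($W = \left(60 - 37\right) - 8 = 23 - 8 = 15$)
$W + B{\left(-1 \right)} 118 = 15 + 4 \cdot 118 = 15 + 472 = 487$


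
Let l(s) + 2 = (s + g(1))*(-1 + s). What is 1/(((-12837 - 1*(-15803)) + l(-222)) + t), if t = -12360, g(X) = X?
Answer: 1/39887 ≈ 2.5071e-5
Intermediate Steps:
l(s) = -2 + (1 + s)*(-1 + s) (l(s) = -2 + (s + 1)*(-1 + s) = -2 + (1 + s)*(-1 + s))
1/(((-12837 - 1*(-15803)) + l(-222)) + t) = 1/(((-12837 - 1*(-15803)) + (-3 + (-222)²)) - 12360) = 1/(((-12837 + 15803) + (-3 + 49284)) - 12360) = 1/((2966 + 49281) - 12360) = 1/(52247 - 12360) = 1/39887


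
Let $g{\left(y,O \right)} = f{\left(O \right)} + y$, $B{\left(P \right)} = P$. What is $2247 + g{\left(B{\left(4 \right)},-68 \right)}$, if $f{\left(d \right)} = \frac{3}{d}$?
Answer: $\frac{153065}{68} \approx 2251.0$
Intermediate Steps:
$g{\left(y,O \right)} = y + \frac{3}{O}$ ($g{\left(y,O \right)} = \frac{3}{O} + y = y + \frac{3}{O}$)
$2247 + g{\left(B{\left(4 \right)},-68 \right)} = 2247 + \left(4 + \frac{3}{-68}\right) = 2247 + \left(4 + 3 \left(- \frac{1}{68}\right)\right) = 2247 + \left(4 - \frac{3}{68}\right) = 2247 + \frac{269}{68} = \frac{153065}{68}$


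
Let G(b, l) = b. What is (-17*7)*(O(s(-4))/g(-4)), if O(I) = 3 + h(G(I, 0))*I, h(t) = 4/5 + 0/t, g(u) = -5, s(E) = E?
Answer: -119/25 ≈ -4.7600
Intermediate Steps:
h(t) = 4/5 (h(t) = 4*(1/5) + 0 = 4/5 + 0 = 4/5)
O(I) = 3 + 4*I/5
(-17*7)*(O(s(-4))/g(-4)) = (-17*7)*((3 + (4/5)*(-4))/(-5)) = -119*(3 - 16/5)*(-1)/5 = -(-119)*(-1)/(5*5) = -119*1/25 = -119/25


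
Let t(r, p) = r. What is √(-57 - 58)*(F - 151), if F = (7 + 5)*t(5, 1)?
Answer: -91*I*√115 ≈ -975.87*I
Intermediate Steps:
F = 60 (F = (7 + 5)*5 = 12*5 = 60)
√(-57 - 58)*(F - 151) = √(-57 - 58)*(60 - 151) = √(-115)*(-91) = (I*√115)*(-91) = -91*I*√115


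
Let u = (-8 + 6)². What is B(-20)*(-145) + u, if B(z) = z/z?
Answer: -141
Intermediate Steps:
B(z) = 1
u = 4 (u = (-2)² = 4)
B(-20)*(-145) + u = 1*(-145) + 4 = -145 + 4 = -141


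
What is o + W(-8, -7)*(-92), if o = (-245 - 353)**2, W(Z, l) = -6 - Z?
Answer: 357420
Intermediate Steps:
o = 357604 (o = (-598)**2 = 357604)
o + W(-8, -7)*(-92) = 357604 + (-6 - 1*(-8))*(-92) = 357604 + (-6 + 8)*(-92) = 357604 + 2*(-92) = 357604 - 184 = 357420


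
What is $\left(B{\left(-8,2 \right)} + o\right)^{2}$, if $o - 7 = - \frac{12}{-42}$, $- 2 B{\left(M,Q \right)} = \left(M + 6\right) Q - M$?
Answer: $\frac{1369}{49} \approx 27.939$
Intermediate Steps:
$B{\left(M,Q \right)} = \frac{M}{2} - \frac{Q \left(6 + M\right)}{2}$ ($B{\left(M,Q \right)} = - \frac{\left(M + 6\right) Q - M}{2} = - \frac{\left(6 + M\right) Q - M}{2} = - \frac{Q \left(6 + M\right) - M}{2} = - \frac{- M + Q \left(6 + M\right)}{2} = \frac{M}{2} - \frac{Q \left(6 + M\right)}{2}$)
$o = \frac{51}{7}$ ($o = 7 - \frac{12}{-42} = 7 - - \frac{2}{7} = 7 + \frac{2}{7} = \frac{51}{7} \approx 7.2857$)
$\left(B{\left(-8,2 \right)} + o\right)^{2} = \left(\left(\frac{1}{2} \left(-8\right) - 6 - \left(-4\right) 2\right) + \frac{51}{7}\right)^{2} = \left(\left(-4 - 6 + 8\right) + \frac{51}{7}\right)^{2} = \left(-2 + \frac{51}{7}\right)^{2} = \left(\frac{37}{7}\right)^{2} = \frac{1369}{49}$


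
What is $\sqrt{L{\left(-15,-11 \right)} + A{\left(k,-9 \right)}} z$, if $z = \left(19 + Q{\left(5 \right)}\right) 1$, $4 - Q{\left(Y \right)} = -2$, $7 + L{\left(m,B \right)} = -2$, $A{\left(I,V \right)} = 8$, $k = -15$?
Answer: $25 i \approx 25.0 i$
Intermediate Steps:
$L{\left(m,B \right)} = -9$ ($L{\left(m,B \right)} = -7 - 2 = -9$)
$Q{\left(Y \right)} = 6$ ($Q{\left(Y \right)} = 4 - -2 = 4 + 2 = 6$)
$z = 25$ ($z = \left(19 + 6\right) 1 = 25 \cdot 1 = 25$)
$\sqrt{L{\left(-15,-11 \right)} + A{\left(k,-9 \right)}} z = \sqrt{-9 + 8} \cdot 25 = \sqrt{-1} \cdot 25 = i 25 = 25 i$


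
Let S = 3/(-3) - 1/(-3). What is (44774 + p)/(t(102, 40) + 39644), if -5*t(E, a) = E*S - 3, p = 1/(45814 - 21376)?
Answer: 5470935065/4845835458 ≈ 1.1290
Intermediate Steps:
S = -⅔ (S = 3*(-⅓) - 1*(-⅓) = -1 + ⅓ = -⅔ ≈ -0.66667)
p = 1/24438 ≈ 4.0920e-5
t(E, a) = ⅗ + 2*E/15 (t(E, a) = -(E*(-⅔) - 3)/5 = -(-2*E/3 - 3)/5 = -(-3 - 2*E/3)/5 = ⅗ + 2*E/15)
(44774 + p)/(t(102, 40) + 39644) = (44774 + 1/24438)/((⅗ + (2/15)*102) + 39644) = 1094187013/(24438*((⅗ + 68/5) + 39644)) = 1094187013/(24438*(71/5 + 39644)) = 1094187013/(24438*(198291/5)) = (1094187013/24438)*(5/198291) = 5470935065/4845835458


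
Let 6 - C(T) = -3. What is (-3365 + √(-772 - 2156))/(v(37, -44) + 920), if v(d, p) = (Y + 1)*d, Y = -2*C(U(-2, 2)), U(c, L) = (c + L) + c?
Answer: -3365/291 + 4*I*√183/291 ≈ -11.564 + 0.18595*I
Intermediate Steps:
U(c, L) = L + 2*c (U(c, L) = (L + c) + c = L + 2*c)
C(T) = 9 (C(T) = 6 - 1*(-3) = 6 + 3 = 9)
Y = -18 (Y = -2*9 = -18)
v(d, p) = -17*d (v(d, p) = (-18 + 1)*d = -17*d)
(-3365 + √(-772 - 2156))/(v(37, -44) + 920) = (-3365 + √(-772 - 2156))/(-17*37 + 920) = (-3365 + √(-2928))/(-629 + 920) = (-3365 + 4*I*√183)/291 = (-3365 + 4*I*√183)*(1/291) = -3365/291 + 4*I*√183/291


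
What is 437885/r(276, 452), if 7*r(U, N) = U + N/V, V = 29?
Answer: 12698665/1208 ≈ 10512.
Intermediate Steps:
r(U, N) = U/7 + N/203 (r(U, N) = (U + N/29)/7 = U/7 + N/203)
437885/r(276, 452) = 437885/((⅐)*276 + (1/203)*452) = 437885/(276/7 + 452/203) = 437885/(1208/29) = 437885*(29/1208) = 12698665/1208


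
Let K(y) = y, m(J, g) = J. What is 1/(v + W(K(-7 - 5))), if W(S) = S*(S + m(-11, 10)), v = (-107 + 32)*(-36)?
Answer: 1/2976 ≈ 0.00033602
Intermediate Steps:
v = 2700 (v = -75*(-36) = 2700)
W(S) = S*(-11 + S) (W(S) = S*(S - 11) = S*(-11 + S))
1/(v + W(K(-7 - 5))) = 1/(2700 + (-7 - 5)*(-11 + (-7 - 5))) = 1/(2700 - 12*(-11 - 12)) = 1/(2700 - 12*(-23)) = 1/(2700 + 276) = 1/2976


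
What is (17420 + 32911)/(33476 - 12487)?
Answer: 50331/20989 ≈ 2.3980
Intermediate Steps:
(17420 + 32911)/(33476 - 12487) = 50331/20989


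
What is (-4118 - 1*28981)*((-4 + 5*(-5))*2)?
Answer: 1919742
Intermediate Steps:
(-4118 - 1*28981)*((-4 + 5*(-5))*2) = (-4118 - 28981)*((-4 - 25)*2) = -(-959871)*2 = -33099*(-58) = 1919742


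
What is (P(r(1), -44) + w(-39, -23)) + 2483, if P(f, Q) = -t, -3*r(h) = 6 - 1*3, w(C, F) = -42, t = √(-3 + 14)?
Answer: 2441 - √11 ≈ 2437.7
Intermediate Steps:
t = √11 ≈ 3.3166
r(h) = -1 (r(h) = -(6 - 1*3)/3 = -(6 - 3)/3 = -⅓*3 = -1)
P(f, Q) = -√11
(P(r(1), -44) + w(-39, -23)) + 2483 = (-√11 - 42) + 2483 = (-42 - √11) + 2483 = 2441 - √11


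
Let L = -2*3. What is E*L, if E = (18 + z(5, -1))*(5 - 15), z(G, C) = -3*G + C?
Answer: 120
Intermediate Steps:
L = -6
z(G, C) = C - 3*G
E = -20 (E = (18 + (-1 - 3*5))*(5 - 15) = (18 + (-1 - 15))*(-10) = (18 - 16)*(-10) = 2*(-10) = -20)
E*L = -20*(-6) = 120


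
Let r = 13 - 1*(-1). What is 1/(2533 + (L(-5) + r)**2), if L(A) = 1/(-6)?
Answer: 36/98077 ≈ 0.00036706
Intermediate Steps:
L(A) = -1/6
r = 14 (r = 13 + 1 = 14)
1/(2533 + (L(-5) + r)**2) = 1/(2533 + (-1/6 + 14)**2) = 1/(2533 + (83/6)**2) = 1/(2533 + 6889/36) = 1/(98077/36) = 36/98077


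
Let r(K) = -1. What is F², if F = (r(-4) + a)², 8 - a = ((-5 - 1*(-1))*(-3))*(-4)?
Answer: 9150625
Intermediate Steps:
a = 56 (a = 8 - (-5 - 1*(-1))*(-3)*(-4) = 8 - (-5 + 1)*(-3)*(-4) = 8 - (-4*(-3))*(-4) = 8 - 12*(-4) = 8 - 1*(-48) = 8 + 48 = 56)
F = 3025 (F = (-1 + 56)² = 55² = 3025)
F² = 3025² = 9150625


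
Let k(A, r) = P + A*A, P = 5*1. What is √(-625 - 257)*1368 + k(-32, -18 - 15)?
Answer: 1029 + 28728*I*√2 ≈ 1029.0 + 40628.0*I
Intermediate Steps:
P = 5
k(A, r) = 5 + A² (k(A, r) = 5 + A*A = 5 + A²)
√(-625 - 257)*1368 + k(-32, -18 - 15) = √(-625 - 257)*1368 + (5 + (-32)²) = √(-882)*1368 + (5 + 1024) = (21*I*√2)*1368 + 1029 = 28728*I*√2 + 1029 = 1029 + 28728*I*√2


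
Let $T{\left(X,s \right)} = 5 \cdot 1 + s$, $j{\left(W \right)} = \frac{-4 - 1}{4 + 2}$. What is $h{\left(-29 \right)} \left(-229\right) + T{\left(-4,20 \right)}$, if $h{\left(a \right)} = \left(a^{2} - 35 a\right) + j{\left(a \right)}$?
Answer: $- \frac{2548849}{6} \approx -4.2481 \cdot 10^{5}$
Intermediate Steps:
$j{\left(W \right)} = - \frac{5}{6}$
$h{\left(a \right)} = - \frac{5}{6} + a^{2} - 35 a$ ($h{\left(a \right)} = \left(a^{2} - 35 a\right) - \frac{5}{6} = - \frac{5}{6} + a^{2} - 35 a$)
$T{\left(X,s \right)} = 5 + s$
$h{\left(-29 \right)} \left(-229\right) + T{\left(-4,20 \right)} = \left(- \frac{5}{6} + \left(-29\right)^{2} - -1015\right) \left(-229\right) + \left(5 + 20\right) = \left(- \frac{5}{6} + 841 + 1015\right) \left(-229\right) + 25 = \frac{11131}{6} \left(-229\right) + 25 = - \frac{2548999}{6} + 25 = - \frac{2548849}{6}$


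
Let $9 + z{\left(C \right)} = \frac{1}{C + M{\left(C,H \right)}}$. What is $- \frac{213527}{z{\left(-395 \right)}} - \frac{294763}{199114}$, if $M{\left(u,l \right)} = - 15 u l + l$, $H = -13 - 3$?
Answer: $\frac{2023879385688379}{85310393300} \approx 23724.0$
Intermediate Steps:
$H = -16$
$M{\left(u,l \right)} = l - 15 l u$ ($M{\left(u,l \right)} = - 15 l u + l = l - 15 l u$)
$z{\left(C \right)} = -9 + \frac{1}{-16 + 241 C}$ ($z{\left(C \right)} = -9 + \frac{1}{C - 16 \left(1 - 15 C\right)} = -9 + \frac{1}{C + \left(-16 + 240 C\right)} = -9 + \frac{1}{-16 + 241 C}$)
$- \frac{213527}{z{\left(-395 \right)}} - \frac{294763}{199114} = - \frac{213527}{\frac{1}{-16 + 241 \left(-395\right)} \left(145 - -856755\right)} - \frac{294763}{199114} = - \frac{213527}{\frac{1}{-16 - 95195} \left(145 + 856755\right)} - \frac{294763}{199114} = - \frac{213527}{\frac{1}{-95211} \cdot 856900} - \frac{294763}{199114} = - \frac{213527}{\left(- \frac{1}{95211}\right) 856900} - \frac{294763}{199114} = - \frac{213527}{- \frac{856900}{95211}} - \frac{294763}{199114} = \left(-213527\right) \left(- \frac{95211}{856900}\right) - \frac{294763}{199114} = \frac{20330119197}{856900} - \frac{294763}{199114} = \frac{2023879385688379}{85310393300}$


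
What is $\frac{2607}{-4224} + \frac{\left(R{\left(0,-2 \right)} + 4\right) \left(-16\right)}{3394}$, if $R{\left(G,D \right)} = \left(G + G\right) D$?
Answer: $- \frac{138159}{217216} \approx -0.63604$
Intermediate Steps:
$R{\left(G,D \right)} = 2 D G$ ($R{\left(G,D \right)} = 2 G D = 2 D G$)
$\frac{2607}{-4224} + \frac{\left(R{\left(0,-2 \right)} + 4\right) \left(-16\right)}{3394} = \frac{2607}{-4224} + \frac{\left(2 \left(-2\right) 0 + 4\right) \left(-16\right)}{3394} = 2607 \left(- \frac{1}{4224}\right) + \left(0 + 4\right) \left(-16\right) \frac{1}{3394} = - \frac{79}{128} + 4 \left(-16\right) \frac{1}{3394} = - \frac{79}{128} - \frac{32}{1697} = - \frac{138159}{217216}$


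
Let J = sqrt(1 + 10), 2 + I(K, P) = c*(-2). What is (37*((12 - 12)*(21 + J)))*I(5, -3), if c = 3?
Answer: 0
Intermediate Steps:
I(K, P) = -8 (I(K, P) = -2 + 3*(-2) = -2 - 6 = -8)
J = sqrt(11) ≈ 3.3166
(37*((12 - 12)*(21 + J)))*I(5, -3) = (37*((12 - 12)*(21 + sqrt(11))))*(-8) = (37*(0*(21 + sqrt(11))))*(-8) = (37*0)*(-8) = 0*(-8) = 0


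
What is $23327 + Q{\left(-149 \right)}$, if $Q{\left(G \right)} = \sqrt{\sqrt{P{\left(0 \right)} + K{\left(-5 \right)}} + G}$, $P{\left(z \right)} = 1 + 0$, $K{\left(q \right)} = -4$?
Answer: $23327 + \sqrt{-149 + i \sqrt{3}} \approx 23327.0 + 12.207 i$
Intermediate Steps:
$P{\left(z \right)} = 1$
$Q{\left(G \right)} = \sqrt{G + i \sqrt{3}}$ ($Q{\left(G \right)} = \sqrt{\sqrt{1 - 4} + G} = \sqrt{\sqrt{-3} + G} = \sqrt{i \sqrt{3} + G} = \sqrt{G + i \sqrt{3}}$)
$23327 + Q{\left(-149 \right)} = 23327 + \sqrt{-149 + i \sqrt{3}}$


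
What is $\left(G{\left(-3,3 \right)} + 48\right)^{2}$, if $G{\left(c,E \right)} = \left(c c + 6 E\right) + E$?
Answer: $6084$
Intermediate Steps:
$G{\left(c,E \right)} = c^{2} + 7 E$ ($G{\left(c,E \right)} = \left(c^{2} + 6 E\right) + E = c^{2} + 7 E$)
$\left(G{\left(-3,3 \right)} + 48\right)^{2} = \left(\left(\left(-3\right)^{2} + 7 \cdot 3\right) + 48\right)^{2} = \left(\left(9 + 21\right) + 48\right)^{2} = \left(30 + 48\right)^{2} = 78^{2} = 6084$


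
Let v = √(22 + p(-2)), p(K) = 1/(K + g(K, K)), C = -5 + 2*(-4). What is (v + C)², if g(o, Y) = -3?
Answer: (65 - √545)²/25 ≈ 69.405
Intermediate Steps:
C = -13 (C = -5 - 8 = -13)
p(K) = 1/(-3 + K) (p(K) = 1/(K - 3) = 1/(-3 + K))
v = √545/5 (v = √(22 + 1/(-3 - 2)) = √(22 + 1/(-5)) = √(22 - ⅕) = √(109/5) = √545/5 ≈ 4.6690)
(v + C)² = (√545/5 - 13)² = (-13 + √545/5)²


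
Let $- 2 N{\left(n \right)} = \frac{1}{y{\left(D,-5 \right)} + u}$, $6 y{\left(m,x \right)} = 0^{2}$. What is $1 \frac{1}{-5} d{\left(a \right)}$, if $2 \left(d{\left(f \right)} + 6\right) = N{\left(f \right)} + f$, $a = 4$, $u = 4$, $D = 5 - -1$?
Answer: $\frac{13}{16} \approx 0.8125$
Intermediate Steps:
$D = 6$ ($D = 5 + 1 = 6$)
$y{\left(m,x \right)} = 0$ ($y{\left(m,x \right)} = \frac{0^{2}}{6} = \frac{1}{6} \cdot 0 = 0$)
$N{\left(n \right)} = - \frac{1}{8}$ ($N{\left(n \right)} = - \frac{1}{2 \left(0 + 4\right)} = - \frac{1}{2 \cdot 4} = \left(- \frac{1}{2}\right) \frac{1}{4} = - \frac{1}{8}$)
$d{\left(f \right)} = - \frac{97}{16} + \frac{f}{2}$ ($d{\left(f \right)} = -6 + \frac{- \frac{1}{8} + f}{2} = -6 + \left(- \frac{1}{16} + \frac{f}{2}\right) = - \frac{97}{16} + \frac{f}{2}$)
$1 \frac{1}{-5} d{\left(a \right)} = 1 \frac{1}{-5} \left(- \frac{97}{16} + \frac{1}{2} \cdot 4\right) = 1 \left(- \frac{1}{5}\right) \left(- \frac{97}{16} + 2\right) = \left(- \frac{1}{5}\right) \left(- \frac{65}{16}\right) = \frac{13}{16}$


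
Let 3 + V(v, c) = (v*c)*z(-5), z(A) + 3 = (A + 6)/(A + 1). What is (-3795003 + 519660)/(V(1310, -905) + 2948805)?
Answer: -6550686/13603679 ≈ -0.48154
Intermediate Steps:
z(A) = -3 + (6 + A)/(1 + A) (z(A) = -3 + (A + 6)/(A + 1) = -3 + (6 + A)/(1 + A))
V(v, c) = -3 - 13*c*v/4 (V(v, c) = -3 + (v*c)*((3 - 2*(-5))/(1 - 5)) = -3 + (c*v)*((3 + 10)/(-4)) = -3 + (c*v)*(-1/4*13) = -3 + (c*v)*(-13/4) = -3 - 13*c*v/4)
(-3795003 + 519660)/(V(1310, -905) + 2948805) = (-3795003 + 519660)/((-3 - 13/4*(-905)*1310) + 2948805) = -3275343/((-3 + 7706075/2) + 2948805) = -3275343/(7706069/2 + 2948805) = -3275343/13603679/2 = -3275343*2/13603679 = -6550686/13603679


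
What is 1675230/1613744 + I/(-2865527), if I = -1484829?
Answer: 3598275342993/2312113501544 ≈ 1.5563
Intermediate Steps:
1675230/1613744 + I/(-2865527) = 1675230/1613744 - 1484829/(-2865527) = 1675230*(1/1613744) - 1484829*(-1/2865527) = 837615/806872 + 1484829/2865527 = 3598275342993/2312113501544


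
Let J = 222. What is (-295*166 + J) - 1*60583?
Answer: -109331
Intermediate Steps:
(-295*166 + J) - 1*60583 = (-295*166 + 222) - 1*60583 = (-48970 + 222) - 60583 = -48748 - 60583 = -109331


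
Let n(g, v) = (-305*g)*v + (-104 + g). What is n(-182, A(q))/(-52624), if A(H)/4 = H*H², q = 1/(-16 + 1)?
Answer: 9133/1366200 ≈ 0.0066850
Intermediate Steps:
q = -1/15 (q = 1/(-15) = -1/15 ≈ -0.066667)
A(H) = 4*H³ (A(H) = 4*(H*H²) = 4*H³)
n(g, v) = -104 + g - 305*g*v (n(g, v) = -305*g*v + (-104 + g) = -104 + g - 305*g*v)
n(-182, A(q))/(-52624) = (-104 - 182 - 305*(-182)*4*(-1/15)³)/(-52624) = (-104 - 182 - 305*(-182)*4*(-1/3375))*(-1/52624) = (-104 - 182 - 305*(-182)*(-4/3375))*(-1/52624) = (-104 - 182 - 44408/675)*(-1/52624) = -237458/675*(-1/52624) = 9133/1366200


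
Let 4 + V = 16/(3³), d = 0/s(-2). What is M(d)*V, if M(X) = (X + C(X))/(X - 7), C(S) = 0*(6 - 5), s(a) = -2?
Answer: 0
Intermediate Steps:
C(S) = 0 (C(S) = 0*1 = 0)
d = 0 (d = 0/(-2) = 0*(-½) = 0)
M(X) = X/(-7 + X) (M(X) = (X + 0)/(X - 7) = X/(-7 + X))
V = -92/27 (V = -4 + 16/(3³) = -4 + 16/27 = -92/27 ≈ -3.4074)
M(d)*V = (0/(-7 + 0))*(-92/27) = (0/(-7))*(-92/27) = (0*(-⅐))*(-92/27) = 0*(-92/27) = 0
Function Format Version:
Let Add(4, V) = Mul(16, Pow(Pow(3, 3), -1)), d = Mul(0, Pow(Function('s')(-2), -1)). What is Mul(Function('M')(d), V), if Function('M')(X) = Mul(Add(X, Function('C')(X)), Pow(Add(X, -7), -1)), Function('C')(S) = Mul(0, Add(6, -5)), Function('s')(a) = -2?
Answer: 0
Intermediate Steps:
Function('C')(S) = 0 (Function('C')(S) = Mul(0, 1) = 0)
d = 0 (d = Mul(0, Pow(-2, -1)) = Mul(0, Rational(-1, 2)) = 0)
Function('M')(X) = Mul(X, Pow(Add(-7, X), -1)) (Function('M')(X) = Mul(Add(X, 0), Pow(Add(X, -7), -1)) = Mul(X, Pow(Add(-7, X), -1)))
V = Rational(-92, 27) (V = Add(-4, Mul(16, Pow(Pow(3, 3), -1))) = Add(-4, Mul(16, Pow(27, -1))) = Add(-4, Mul(16, Rational(1, 27))) = Add(-4, Rational(16, 27)) = Rational(-92, 27) ≈ -3.4074)
Mul(Function('M')(d), V) = Mul(Mul(0, Pow(Add(-7, 0), -1)), Rational(-92, 27)) = Mul(Mul(0, Pow(-7, -1)), Rational(-92, 27)) = Mul(Mul(0, Rational(-1, 7)), Rational(-92, 27)) = Mul(0, Rational(-92, 27)) = 0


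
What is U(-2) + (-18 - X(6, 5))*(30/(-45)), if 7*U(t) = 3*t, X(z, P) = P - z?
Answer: 220/21 ≈ 10.476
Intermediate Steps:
U(t) = 3*t/7 (U(t) = (3*t)/7 = 3*t/7)
U(-2) + (-18 - X(6, 5))*(30/(-45)) = (3/7)*(-2) + (-18 - (5 - 1*6))*(30/(-45)) = -6/7 + (-18 - (5 - 6))*(30*(-1/45)) = -6/7 + (-18 - 1*(-1))*(-2/3) = -6/7 + (-18 + 1)*(-2/3) = -6/7 - 17*(-2/3) = -6/7 + 34/3 = 220/21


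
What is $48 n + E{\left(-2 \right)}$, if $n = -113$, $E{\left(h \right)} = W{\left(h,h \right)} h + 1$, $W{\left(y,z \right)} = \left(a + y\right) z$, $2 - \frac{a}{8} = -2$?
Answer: $-5303$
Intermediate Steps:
$a = 32$ ($a = 16 - -16 = 16 + 16 = 32$)
$W{\left(y,z \right)} = z \left(32 + y\right)$ ($W{\left(y,z \right)} = \left(32 + y\right) z = z \left(32 + y\right)$)
$E{\left(h \right)} = 1 + h^{2} \left(32 + h\right)$ ($E{\left(h \right)} = h \left(32 + h\right) h + 1 = h^{2} \left(32 + h\right) + 1 = 1 + h^{2} \left(32 + h\right)$)
$48 n + E{\left(-2 \right)} = 48 \left(-113\right) + \left(1 + \left(-2\right)^{2} \left(32 - 2\right)\right) = -5424 + \left(1 + 4 \cdot 30\right) = -5424 + \left(1 + 120\right) = -5424 + 121 = -5303$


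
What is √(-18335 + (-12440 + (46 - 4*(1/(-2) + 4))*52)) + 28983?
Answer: 28983 + I*√29111 ≈ 28983.0 + 170.62*I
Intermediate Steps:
√(-18335 + (-12440 + (46 - 4*(1/(-2) + 4))*52)) + 28983 = √(-18335 + (-12440 + (46 - 4*(-½ + 4))*52)) + 28983 = √(-18335 + (-12440 + (46 - 4*7/2)*52)) + 28983 = √(-18335 + (-12440 + (46 - 14)*52)) + 28983 = √(-18335 + (-12440 + 32*52)) + 28983 = √(-18335 + (-12440 + 1664)) + 28983 = √(-18335 - 10776) + 28983 = √(-29111) + 28983 = I*√29111 + 28983 = 28983 + I*√29111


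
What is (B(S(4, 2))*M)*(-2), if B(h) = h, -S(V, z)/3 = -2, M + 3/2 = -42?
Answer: 522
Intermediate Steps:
M = -87/2 (M = -3/2 - 42 = -87/2 ≈ -43.500)
S(V, z) = 6 (S(V, z) = -3*(-2) = 6)
(B(S(4, 2))*M)*(-2) = (6*(-87/2))*(-2) = -261*(-2) = 522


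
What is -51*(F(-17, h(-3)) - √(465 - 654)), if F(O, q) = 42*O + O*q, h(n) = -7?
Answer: 30345 + 153*I*√21 ≈ 30345.0 + 701.13*I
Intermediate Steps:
-51*(F(-17, h(-3)) - √(465 - 654)) = -51*(-17*(42 - 7) - √(465 - 654)) = -51*(-17*35 - √(-189)) = -51*(-595 - 3*I*√21) = 30345 + 153*I*√21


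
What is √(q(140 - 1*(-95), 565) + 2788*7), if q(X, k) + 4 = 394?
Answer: √19906 ≈ 141.09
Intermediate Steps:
q(X, k) = 390 (q(X, k) = -4 + 394 = 390)
√(q(140 - 1*(-95), 565) + 2788*7) = √(390 + 2788*7) = √(390 + 19516) = √19906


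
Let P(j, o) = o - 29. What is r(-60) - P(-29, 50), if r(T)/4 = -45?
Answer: -201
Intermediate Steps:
P(j, o) = -29 + o
r(T) = -180 (r(T) = 4*(-45) = -180)
r(-60) - P(-29, 50) = -180 - (-29 + 50) = -180 - 1*21 = -180 - 21 = -201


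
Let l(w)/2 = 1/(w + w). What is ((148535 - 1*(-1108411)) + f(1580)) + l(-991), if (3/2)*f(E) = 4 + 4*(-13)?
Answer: 1245601773/991 ≈ 1.2569e+6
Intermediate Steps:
l(w) = 1/w (l(w) = 2/(w + w) = 2/((2*w)) = 2*(1/(2*w)) = 1/w)
f(E) = -32 (f(E) = 2*(4 + 4*(-13))/3 = 2*(4 - 52)/3 = (2/3)*(-48) = -32)
((148535 - 1*(-1108411)) + f(1580)) + l(-991) = ((148535 - 1*(-1108411)) - 32) + 1/(-991) = ((148535 + 1108411) - 32) - 1/991 = (1256946 - 32) - 1/991 = 1256914 - 1/991 = 1245601773/991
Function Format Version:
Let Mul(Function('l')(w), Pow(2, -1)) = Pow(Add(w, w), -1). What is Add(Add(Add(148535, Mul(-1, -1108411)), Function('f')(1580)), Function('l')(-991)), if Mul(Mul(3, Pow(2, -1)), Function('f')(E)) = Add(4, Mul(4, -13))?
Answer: Rational(1245601773, 991) ≈ 1.2569e+6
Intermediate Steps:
Function('l')(w) = Pow(w, -1) (Function('l')(w) = Mul(2, Pow(Add(w, w), -1)) = Mul(2, Pow(Mul(2, w), -1)) = Mul(2, Mul(Rational(1, 2), Pow(w, -1))) = Pow(w, -1))
Function('f')(E) = -32 (Function('f')(E) = Mul(Rational(2, 3), Add(4, Mul(4, -13))) = Mul(Rational(2, 3), Add(4, -52)) = Mul(Rational(2, 3), -48) = -32)
Add(Add(Add(148535, Mul(-1, -1108411)), Function('f')(1580)), Function('l')(-991)) = Add(Add(Add(148535, Mul(-1, -1108411)), -32), Pow(-991, -1)) = Add(Add(Add(148535, 1108411), -32), Rational(-1, 991)) = Add(Add(1256946, -32), Rational(-1, 991)) = Add(1256914, Rational(-1, 991)) = Rational(1245601773, 991)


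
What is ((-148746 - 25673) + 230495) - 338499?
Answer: -282423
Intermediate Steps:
((-148746 - 25673) + 230495) - 338499 = (-174419 + 230495) - 338499 = 56076 - 338499 = -282423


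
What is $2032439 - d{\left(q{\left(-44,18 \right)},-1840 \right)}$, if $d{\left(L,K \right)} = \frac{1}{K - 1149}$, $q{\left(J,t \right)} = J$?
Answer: $\frac{6074960172}{2989} \approx 2.0324 \cdot 10^{6}$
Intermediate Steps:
$d{\left(L,K \right)} = \frac{1}{-1149 + K}$
$2032439 - d{\left(q{\left(-44,18 \right)},-1840 \right)} = 2032439 - \frac{1}{-1149 - 1840} = 2032439 - \frac{1}{-2989} = 2032439 - - \frac{1}{2989} = 2032439 + \frac{1}{2989} = \frac{6074960172}{2989}$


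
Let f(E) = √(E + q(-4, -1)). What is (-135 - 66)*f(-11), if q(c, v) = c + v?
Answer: -804*I ≈ -804.0*I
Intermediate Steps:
f(E) = √(-5 + E) (f(E) = √(E + (-4 - 1)) = √(E - 5) = √(-5 + E))
(-135 - 66)*f(-11) = (-135 - 66)*√(-5 - 11) = -804*I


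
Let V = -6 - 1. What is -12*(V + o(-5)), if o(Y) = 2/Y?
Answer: 444/5 ≈ 88.800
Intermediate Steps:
V = -7
-12*(V + o(-5)) = -12*(-7 + 2/(-5)) = -12*(-7 + 2*(-⅕)) = -12*(-7 - ⅖) = -12*(-37/5) = 444/5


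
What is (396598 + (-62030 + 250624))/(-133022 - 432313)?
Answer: -195064/188445 ≈ -1.0351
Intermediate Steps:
(396598 + (-62030 + 250624))/(-133022 - 432313) = (396598 + 188594)/(-565335) = 585192*(-1/565335) = -195064/188445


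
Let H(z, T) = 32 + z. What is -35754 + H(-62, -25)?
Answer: -35784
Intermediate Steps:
-35754 + H(-62, -25) = -35754 + (32 - 62) = -35754 - 30 = -35784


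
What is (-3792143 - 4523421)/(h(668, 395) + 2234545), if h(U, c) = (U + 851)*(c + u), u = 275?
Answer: -8315564/3252275 ≈ -2.5568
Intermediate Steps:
h(U, c) = (275 + c)*(851 + U) (h(U, c) = (U + 851)*(c + 275) = (851 + U)*(275 + c) = (275 + c)*(851 + U))
(-3792143 - 4523421)/(h(668, 395) + 2234545) = (-3792143 - 4523421)/((234025 + 275*668 + 851*395 + 668*395) + 2234545) = -8315564/((234025 + 183700 + 336145 + 263860) + 2234545) = -8315564/(1017730 + 2234545) = -8315564/3252275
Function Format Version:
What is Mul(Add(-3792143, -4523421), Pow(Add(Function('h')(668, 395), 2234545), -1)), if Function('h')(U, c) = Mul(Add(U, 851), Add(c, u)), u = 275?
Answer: Rational(-8315564, 3252275) ≈ -2.5568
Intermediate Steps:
Function('h')(U, c) = Mul(Add(275, c), Add(851, U)) (Function('h')(U, c) = Mul(Add(U, 851), Add(c, 275)) = Mul(Add(851, U), Add(275, c)) = Mul(Add(275, c), Add(851, U)))
Mul(Add(-3792143, -4523421), Pow(Add(Function('h')(668, 395), 2234545), -1)) = Mul(Add(-3792143, -4523421), Pow(Add(Add(234025, Mul(275, 668), Mul(851, 395), Mul(668, 395)), 2234545), -1)) = Mul(-8315564, Pow(Add(Add(234025, 183700, 336145, 263860), 2234545), -1)) = Mul(-8315564, Pow(Add(1017730, 2234545), -1)) = Mul(-8315564, Pow(3252275, -1)) = Mul(-8315564, Rational(1, 3252275)) = Rational(-8315564, 3252275)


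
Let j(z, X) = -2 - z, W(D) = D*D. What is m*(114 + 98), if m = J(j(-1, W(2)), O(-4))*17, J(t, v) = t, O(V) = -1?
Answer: -3604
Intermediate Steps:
W(D) = D²
m = -17 (m = (-2 - 1*(-1))*17 = (-2 + 1)*17 = -1*17 = -17)
m*(114 + 98) = -17*(114 + 98) = -17*212 = -3604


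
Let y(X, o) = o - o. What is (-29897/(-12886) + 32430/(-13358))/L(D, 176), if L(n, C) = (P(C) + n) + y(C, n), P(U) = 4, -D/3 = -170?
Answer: -9264427/44237715316 ≈ -0.00020942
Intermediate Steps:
D = 510 (D = -3*(-170) = 510)
y(X, o) = 0
L(n, C) = 4 + n (L(n, C) = (4 + n) + 0 = 4 + n)
(-29897/(-12886) + 32430/(-13358))/L(D, 176) = (-29897/(-12886) + 32430/(-13358))/(4 + 510) = (-29897*(-1/12886) + 32430*(-1/13358))/514 = (29897/12886 - 16215/6679)*(1/514) = -9264427/86065594*1/514 = -9264427/44237715316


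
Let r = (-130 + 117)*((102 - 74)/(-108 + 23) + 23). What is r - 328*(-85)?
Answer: 2344749/85 ≈ 27585.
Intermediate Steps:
r = -25051/85 (r = -13*(28/(-85) + 23) = -13*(28*(-1/85) + 23) = -13*(-28/85 + 23) = -13*1927/85 = -25051/85 ≈ -294.72)
r - 328*(-85) = -25051/85 - 328*(-85) = -25051/85 + 27880 = 2344749/85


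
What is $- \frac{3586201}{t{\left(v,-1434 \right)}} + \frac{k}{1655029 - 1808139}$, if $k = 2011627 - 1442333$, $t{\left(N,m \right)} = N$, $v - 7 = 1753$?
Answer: $- \frac{11001703851}{5389472} \approx -2041.3$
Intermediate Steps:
$v = 1760$ ($v = 7 + 1753 = 1760$)
$k = 569294$ ($k = 2011627 - 1442333 = 569294$)
$- \frac{3586201}{t{\left(v,-1434 \right)}} + \frac{k}{1655029 - 1808139} = - \frac{3586201}{1760} + \frac{569294}{1655029 - 1808139} = \left(-3586201\right) \frac{1}{1760} + \frac{569294}{1655029 - 1808139} = - \frac{3586201}{1760} + \frac{569294}{-153110} = - \frac{3586201}{1760} + 569294 \left(- \frac{1}{153110}\right) = - \frac{3586201}{1760} - \frac{284647}{76555} = - \frac{11001703851}{5389472}$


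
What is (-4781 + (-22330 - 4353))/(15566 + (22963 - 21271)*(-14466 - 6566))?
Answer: 15732/17785289 ≈ 0.00088455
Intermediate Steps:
(-4781 + (-22330 - 4353))/(15566 + (22963 - 21271)*(-14466 - 6566)) = (-4781 - 26683)/(15566 + 1692*(-21032)) = -31464/(15566 - 35586144) = -31464/(-35570578) = -31464*(-1/35570578) = 15732/17785289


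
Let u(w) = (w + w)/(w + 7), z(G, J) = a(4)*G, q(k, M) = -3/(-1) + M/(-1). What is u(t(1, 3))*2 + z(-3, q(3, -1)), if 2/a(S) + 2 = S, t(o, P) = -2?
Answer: -23/5 ≈ -4.6000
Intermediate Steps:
a(S) = 2/(-2 + S)
q(k, M) = 3 - M (q(k, M) = -3*(-1) + M*(-1) = 3 - M)
z(G, J) = G (z(G, J) = (2/(-2 + 4))*G = (2/2)*G = (2*(½))*G = 1*G = G)
u(w) = 2*w/(7 + w) (u(w) = (2*w)/(7 + w) = 2*w/(7 + w))
u(t(1, 3))*2 + z(-3, q(3, -1)) = (2*(-2)/(7 - 2))*2 - 3 = (2*(-2)/5)*2 - 3 = (2*(-2)*(⅕))*2 - 3 = -⅘*2 - 3 = -8/5 - 3 = -23/5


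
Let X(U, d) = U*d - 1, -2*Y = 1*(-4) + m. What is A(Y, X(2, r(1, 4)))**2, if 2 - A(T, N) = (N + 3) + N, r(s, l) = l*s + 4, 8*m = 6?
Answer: 961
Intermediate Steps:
m = 3/4 (m = (1/8)*6 = 3/4 ≈ 0.75000)
r(s, l) = 4 + l*s
Y = 13/8 (Y = -(1*(-4) + 3/4)/2 = -(-4 + 3/4)/2 = -1/2*(-13/4) = 13/8 ≈ 1.6250)
X(U, d) = -1 + U*d
A(T, N) = -1 - 2*N (A(T, N) = 2 - ((N + 3) + N) = 2 - ((3 + N) + N) = 2 - (3 + 2*N) = 2 + (-3 - 2*N) = -1 - 2*N)
A(Y, X(2, r(1, 4)))**2 = (-1 - 2*(-1 + 2*(4 + 4*1)))**2 = (-1 - 2*(-1 + 2*(4 + 4)))**2 = (-1 - 2*(-1 + 2*8))**2 = (-1 - 2*(-1 + 16))**2 = (-1 - 2*15)**2 = (-1 - 30)**2 = (-31)**2 = 961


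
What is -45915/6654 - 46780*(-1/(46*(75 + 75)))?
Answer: -92323/765210 ≈ -0.12065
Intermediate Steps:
-45915/6654 - 46780*(-1/(46*(75 + 75))) = -45915*1/6654 - 46780/(150*(-46)) = -15305/2218 - 46780/(-6900) = -15305/2218 - 46780*(-1/6900) = -15305/2218 + 2339/345 = -92323/765210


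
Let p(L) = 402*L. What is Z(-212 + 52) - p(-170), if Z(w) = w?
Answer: 68180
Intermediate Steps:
Z(-212 + 52) - p(-170) = (-212 + 52) - 402*(-170) = -160 - 1*(-68340) = -160 + 68340 = 68180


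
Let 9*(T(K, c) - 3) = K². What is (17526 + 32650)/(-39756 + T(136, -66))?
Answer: -451584/339281 ≈ -1.3310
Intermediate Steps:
T(K, c) = 3 + K²/9
(17526 + 32650)/(-39756 + T(136, -66)) = (17526 + 32650)/(-39756 + (3 + (⅑)*136²)) = 50176/(-39756 + (3 + (⅑)*18496)) = 50176/(-39756 + (3 + 18496/9)) = 50176/(-39756 + 18523/9) = 50176/(-339281/9) = 50176*(-9/339281) = -451584/339281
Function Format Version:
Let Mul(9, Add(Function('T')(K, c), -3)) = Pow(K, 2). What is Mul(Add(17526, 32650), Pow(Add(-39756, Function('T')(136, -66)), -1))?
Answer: Rational(-451584, 339281) ≈ -1.3310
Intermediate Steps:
Function('T')(K, c) = Add(3, Mul(Rational(1, 9), Pow(K, 2)))
Mul(Add(17526, 32650), Pow(Add(-39756, Function('T')(136, -66)), -1)) = Mul(Add(17526, 32650), Pow(Add(-39756, Add(3, Mul(Rational(1, 9), Pow(136, 2)))), -1)) = Mul(50176, Pow(Add(-39756, Add(3, Mul(Rational(1, 9), 18496))), -1)) = Mul(50176, Pow(Add(-39756, Add(3, Rational(18496, 9))), -1)) = Mul(50176, Pow(Add(-39756, Rational(18523, 9)), -1)) = Mul(50176, Pow(Rational(-339281, 9), -1)) = Mul(50176, Rational(-9, 339281)) = Rational(-451584, 339281)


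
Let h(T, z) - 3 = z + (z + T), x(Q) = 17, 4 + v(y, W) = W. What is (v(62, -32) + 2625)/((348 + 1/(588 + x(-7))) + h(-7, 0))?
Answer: 1566345/208121 ≈ 7.5261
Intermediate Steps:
v(y, W) = -4 + W
h(T, z) = 3 + T + 2*z (h(T, z) = 3 + (z + (z + T)) = 3 + (z + (T + z)) = 3 + (T + 2*z) = 3 + T + 2*z)
(v(62, -32) + 2625)/((348 + 1/(588 + x(-7))) + h(-7, 0)) = ((-4 - 32) + 2625)/((348 + 1/(588 + 17)) + (3 - 7 + 2*0)) = (-36 + 2625)/((348 + 1/605) + (3 - 7 + 0)) = 2589/((348 + 1/605) - 4) = 2589/(210541/605 - 4) = 2589/(208121/605) = 2589*(605/208121) = 1566345/208121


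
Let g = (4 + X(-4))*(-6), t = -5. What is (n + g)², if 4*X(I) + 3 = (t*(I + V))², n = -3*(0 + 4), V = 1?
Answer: 136161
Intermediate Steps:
n = -12 (n = -3*4 = -12)
X(I) = -¾ + (-5 - 5*I)²/4 (X(I) = -¾ + (-5*(I + 1))²/4 = -¾ + (-5*(1 + I))²/4 = -¾ + (-5 - 5*I)²/4)
g = -357 (g = (4 + (-¾ + 25*(1 - 4)²/4))*(-6) = (4 + (-¾ + (25/4)*(-3)²))*(-6) = (4 + (-¾ + (25/4)*9))*(-6) = (4 + (-¾ + 225/4))*(-6) = (4 + 111/2)*(-6) = (119/2)*(-6) = -357)
(n + g)² = (-12 - 357)² = (-369)² = 136161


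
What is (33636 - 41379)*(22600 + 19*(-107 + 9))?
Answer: -160574334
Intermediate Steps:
(33636 - 41379)*(22600 + 19*(-107 + 9)) = -7743*(22600 + 19*(-98)) = -7743*(22600 - 1862) = -7743*20738 = -160574334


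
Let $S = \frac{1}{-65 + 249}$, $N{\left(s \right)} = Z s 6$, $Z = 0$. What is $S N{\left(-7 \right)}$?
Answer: $0$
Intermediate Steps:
$N{\left(s \right)} = 0$ ($N{\left(s \right)} = 0 s 6 = 0 \cdot 6 = 0$)
$S = \frac{1}{184} \approx 0.0054348$
$S N{\left(-7 \right)} = \frac{1}{184} \cdot 0 = 0$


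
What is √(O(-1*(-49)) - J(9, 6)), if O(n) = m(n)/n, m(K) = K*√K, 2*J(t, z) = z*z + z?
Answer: I*√14 ≈ 3.7417*I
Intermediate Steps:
J(t, z) = z/2 + z²/2 (J(t, z) = (z*z + z)/2 = (z² + z)/2 = (z + z²)/2 = z/2 + z²/2)
m(K) = K^(3/2)
O(n) = √n (O(n) = n^(3/2)/n = √n)
√(O(-1*(-49)) - J(9, 6)) = √(√(-1*(-49)) - 6*(1 + 6)/2) = √(√49 - 6*7/2) = √(7 - 1*21) = √(7 - 21) = √(-14) = I*√14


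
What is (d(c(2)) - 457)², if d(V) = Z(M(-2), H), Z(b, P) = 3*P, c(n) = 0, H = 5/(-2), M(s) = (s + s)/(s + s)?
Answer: 863041/4 ≈ 2.1576e+5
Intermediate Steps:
M(s) = 1 (M(s) = (2*s)/((2*s)) = (2*s)*(1/(2*s)) = 1)
H = -5/2 (H = 5*(-½) = -5/2 ≈ -2.5000)
d(V) = -15/2 (d(V) = 3*(-5/2) = -15/2)
(d(c(2)) - 457)² = (-15/2 - 457)² = (-929/2)² = 863041/4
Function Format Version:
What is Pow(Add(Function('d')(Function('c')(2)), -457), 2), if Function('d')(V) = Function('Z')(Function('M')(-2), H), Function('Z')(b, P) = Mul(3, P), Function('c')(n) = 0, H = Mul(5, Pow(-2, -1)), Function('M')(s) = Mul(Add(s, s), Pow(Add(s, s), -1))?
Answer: Rational(863041, 4) ≈ 2.1576e+5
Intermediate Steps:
Function('M')(s) = 1 (Function('M')(s) = Mul(Mul(2, s), Pow(Mul(2, s), -1)) = Mul(Mul(2, s), Mul(Rational(1, 2), Pow(s, -1))) = 1)
H = Rational(-5, 2) (H = Mul(5, Rational(-1, 2)) = Rational(-5, 2) ≈ -2.5000)
Function('d')(V) = Rational(-15, 2) (Function('d')(V) = Mul(3, Rational(-5, 2)) = Rational(-15, 2))
Pow(Add(Function('d')(Function('c')(2)), -457), 2) = Pow(Add(Rational(-15, 2), -457), 2) = Pow(Rational(-929, 2), 2) = Rational(863041, 4)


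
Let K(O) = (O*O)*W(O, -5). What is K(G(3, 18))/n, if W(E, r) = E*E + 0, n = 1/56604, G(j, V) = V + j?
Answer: 11008402524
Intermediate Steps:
n = 1/56604 ≈ 1.7667e-5
W(E, r) = E² (W(E, r) = E² + 0 = E²)
K(O) = O⁴ (K(O) = (O*O)*O² = O²*O² = O⁴)
K(G(3, 18))/n = (18 + 3)⁴/(1/56604) = 21⁴*56604 = 194481*56604 = 11008402524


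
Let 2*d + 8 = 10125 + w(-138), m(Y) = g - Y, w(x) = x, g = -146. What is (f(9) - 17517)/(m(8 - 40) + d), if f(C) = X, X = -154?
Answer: -35342/9751 ≈ -3.6244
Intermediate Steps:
m(Y) = -146 - Y
f(C) = -154
d = 9979/2 (d = -4 + (10125 - 138)/2 = -4 + (1/2)*9987 = -4 + 9987/2 = 9979/2 ≈ 4989.5)
(f(9) - 17517)/(m(8 - 40) + d) = (-154 - 17517)/((-146 - (8 - 40)) + 9979/2) = -17671/((-146 - 1*(-32)) + 9979/2) = -17671/((-146 + 32) + 9979/2) = -17671/(-114 + 9979/2) = -17671/9751/2 = -17671*2/9751 = -35342/9751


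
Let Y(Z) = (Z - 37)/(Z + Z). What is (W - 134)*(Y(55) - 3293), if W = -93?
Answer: 41111062/55 ≈ 7.4747e+5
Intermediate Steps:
Y(Z) = (-37 + Z)/(2*Z) (Y(Z) = (-37 + Z)/((2*Z)) = (-37 + Z)*(1/(2*Z)) = (-37 + Z)/(2*Z))
(W - 134)*(Y(55) - 3293) = (-93 - 134)*((½)*(-37 + 55)/55 - 3293) = -227*((½)*(1/55)*18 - 3293) = -227*(9/55 - 3293) = -227*(-181106/55) = 41111062/55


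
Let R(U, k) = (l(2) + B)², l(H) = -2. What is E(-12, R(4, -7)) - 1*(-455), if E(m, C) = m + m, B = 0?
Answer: 431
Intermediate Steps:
R(U, k) = 4 (R(U, k) = (-2 + 0)² = (-2)² = 4)
E(m, C) = 2*m
E(-12, R(4, -7)) - 1*(-455) = 2*(-12) - 1*(-455) = -24 + 455 = 431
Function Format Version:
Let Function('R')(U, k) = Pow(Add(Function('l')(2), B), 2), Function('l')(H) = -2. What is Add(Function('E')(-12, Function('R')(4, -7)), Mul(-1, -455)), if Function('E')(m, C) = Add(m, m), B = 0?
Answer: 431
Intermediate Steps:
Function('R')(U, k) = 4 (Function('R')(U, k) = Pow(Add(-2, 0), 2) = Pow(-2, 2) = 4)
Function('E')(m, C) = Mul(2, m)
Add(Function('E')(-12, Function('R')(4, -7)), Mul(-1, -455)) = Add(Mul(2, -12), Mul(-1, -455)) = Add(-24, 455) = 431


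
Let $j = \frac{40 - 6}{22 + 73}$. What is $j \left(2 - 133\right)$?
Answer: $- \frac{4454}{95} \approx -46.884$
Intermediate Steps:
$j = \frac{34}{95} \approx 0.35789$
$j \left(2 - 133\right) = \frac{34 \left(2 - 133\right)}{95} = \frac{34}{95} \left(-131\right) = - \frac{4454}{95}$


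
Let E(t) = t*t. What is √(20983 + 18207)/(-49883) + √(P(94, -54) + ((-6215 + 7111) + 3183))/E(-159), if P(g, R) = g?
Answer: -√39190/49883 + √4173/25281 ≈ -0.0014133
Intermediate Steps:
E(t) = t²
√(20983 + 18207)/(-49883) + √(P(94, -54) + ((-6215 + 7111) + 3183))/E(-159) = √(20983 + 18207)/(-49883) + √(94 + ((-6215 + 7111) + 3183))/((-159)²) = √39190*(-1/49883) + √(94 + (896 + 3183))/25281 = -√39190/49883 + √(94 + 4079)*(1/25281) = -√39190/49883 + √4173*(1/25281) = -√39190/49883 + √4173/25281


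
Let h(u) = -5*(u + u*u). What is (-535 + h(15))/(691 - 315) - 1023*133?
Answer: -51159919/376 ≈ -1.3606e+5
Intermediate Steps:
h(u) = -5*u - 5*u² (h(u) = -5*(u + u²) = -5*u - 5*u²)
(-535 + h(15))/(691 - 315) - 1023*133 = (-535 - 5*15*(1 + 15))/(691 - 315) - 1023*133 = (-535 - 5*15*16)/376 - 136059 = (-535 - 1200)*(1/376) - 136059 = -1735*1/376 - 136059 = -1735/376 - 136059 = -51159919/376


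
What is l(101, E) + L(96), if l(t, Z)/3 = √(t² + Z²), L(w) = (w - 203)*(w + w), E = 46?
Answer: -20544 + 3*√12317 ≈ -20211.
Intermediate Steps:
L(w) = 2*w*(-203 + w) (L(w) = (-203 + w)*(2*w) = 2*w*(-203 + w))
l(t, Z) = 3*√(Z² + t²) (l(t, Z) = 3*√(t² + Z²) = 3*√(Z² + t²))
l(101, E) + L(96) = 3*√(46² + 101²) + 2*96*(-203 + 96) = 3*√(2116 + 10201) + 2*96*(-107) = 3*√12317 - 20544 = -20544 + 3*√12317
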